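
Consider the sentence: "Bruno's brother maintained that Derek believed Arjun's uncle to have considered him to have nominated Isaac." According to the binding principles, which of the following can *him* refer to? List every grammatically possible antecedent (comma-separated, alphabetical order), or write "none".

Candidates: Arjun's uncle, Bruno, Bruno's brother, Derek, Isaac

Bruno, Bruno's brother, Derek

*him* is a pronoun; Principle B requires it to be free in its binding domain — the clause headed by 'considered'.
— Arjun's uncle: subject of the clause headed by 'considered'; c-commands the pronoun within its binding domain — blocked (Principle B).
— Bruno: possessor inside the subject DP of the matrix clause; does not c-command the pronoun — Principle B does not apply; allowed.
— Bruno's brother: subject of the matrix clause; c-commands the pronoun but lies outside its binding domain — allowed.
— Derek: subject of the clause headed by 'believed'; c-commands the pronoun but lies outside its binding domain — allowed.
— Isaac: object of the clause headed by 'nominated'; is c-commanded by the pronoun; coreference would bind this R-expression — blocked (Principle C).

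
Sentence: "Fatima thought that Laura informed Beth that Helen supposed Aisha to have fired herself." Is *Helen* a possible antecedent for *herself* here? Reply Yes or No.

No

*herself* is a reflexive; Principle A requires it to be bound within its binding domain — the clause headed by 'fired'.
— Helen: subject of the clause headed by 'supposed'; c-commands the reflexive but lies outside its binding domain — cannot bind it (Principle A).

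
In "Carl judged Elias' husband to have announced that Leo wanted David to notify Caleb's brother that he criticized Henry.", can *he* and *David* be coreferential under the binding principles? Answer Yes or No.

*David* is an R-expression; Principle C requires it to be free (not bound by any c-commanding expression).
— he: subject of the clause headed by 'criticized'; the pronoun does not c-command the R-expression — coreference allowed.

Yes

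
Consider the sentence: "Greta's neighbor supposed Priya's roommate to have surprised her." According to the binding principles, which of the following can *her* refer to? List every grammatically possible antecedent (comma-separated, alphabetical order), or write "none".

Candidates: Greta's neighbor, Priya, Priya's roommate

*her* is a pronoun; Principle B requires it to be free in its binding domain — the clause headed by 'surprised'.
— Greta's neighbor: subject of the matrix clause; c-commands the pronoun but lies outside its binding domain — allowed.
— Priya: possessor inside the subject DP of the clause headed by 'surprised'; does not c-command the pronoun — Principle B does not apply; allowed.
— Priya's roommate: subject of the clause headed by 'surprised'; c-commands the pronoun within its binding domain — blocked (Principle B).

Greta's neighbor, Priya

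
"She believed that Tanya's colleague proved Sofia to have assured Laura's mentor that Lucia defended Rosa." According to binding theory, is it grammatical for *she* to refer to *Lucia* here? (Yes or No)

No

*Lucia* is an R-expression; Principle C requires it to be free (not bound by any c-commanding expression).
— she: subject of the matrix clause; the pronoun c-commands the R-expression — coreference blocked (Principle C).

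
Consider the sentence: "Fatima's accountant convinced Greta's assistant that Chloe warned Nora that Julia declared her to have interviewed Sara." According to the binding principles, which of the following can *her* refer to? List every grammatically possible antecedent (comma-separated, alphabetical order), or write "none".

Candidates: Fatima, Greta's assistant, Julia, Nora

*her* is a pronoun; Principle B requires it to be free in its binding domain — the clause headed by 'declared'.
— Fatima: possessor inside the subject DP of the matrix clause; does not c-command the pronoun — Principle B does not apply; allowed.
— Greta's assistant: object of the matrix clause; c-commands the pronoun but lies outside its binding domain — allowed.
— Julia: subject of the clause headed by 'declared'; c-commands the pronoun within its binding domain — blocked (Principle B).
— Nora: object of the clause headed by 'warned'; c-commands the pronoun but lies outside its binding domain — allowed.

Fatima, Greta's assistant, Nora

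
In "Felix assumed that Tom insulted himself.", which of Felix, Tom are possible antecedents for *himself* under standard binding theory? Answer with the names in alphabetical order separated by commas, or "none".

*himself* is a reflexive; Principle A requires it to be bound within its binding domain — the clause headed by 'insulted'.
— Felix: subject of the matrix clause; c-commands the reflexive but lies outside its binding domain — cannot bind it (Principle A).
— Tom: subject of the clause headed by 'insulted'; c-commands the reflexive within its binding domain — allowed (Principle A).

Tom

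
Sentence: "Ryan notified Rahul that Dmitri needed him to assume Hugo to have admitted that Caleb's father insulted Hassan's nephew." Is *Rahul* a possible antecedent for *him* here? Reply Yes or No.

Yes

*him* is a pronoun; Principle B requires it to be free in its binding domain — the clause headed by 'needed'.
— Rahul: object of the matrix clause; c-commands the pronoun but lies outside its binding domain — allowed.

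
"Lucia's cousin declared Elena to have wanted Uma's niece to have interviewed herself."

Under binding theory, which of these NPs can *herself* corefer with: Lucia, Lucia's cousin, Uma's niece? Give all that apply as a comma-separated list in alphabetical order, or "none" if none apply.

Uma's niece

*herself* is a reflexive; Principle A requires it to be bound within its binding domain — the clause headed by 'interviewed'.
— Lucia: possessor inside the subject DP of the matrix clause; does not c-command the reflexive — cannot bind it (Principle A).
— Lucia's cousin: subject of the matrix clause; c-commands the reflexive but lies outside its binding domain — cannot bind it (Principle A).
— Uma's niece: subject of the clause headed by 'interviewed'; c-commands the reflexive within its binding domain — allowed (Principle A).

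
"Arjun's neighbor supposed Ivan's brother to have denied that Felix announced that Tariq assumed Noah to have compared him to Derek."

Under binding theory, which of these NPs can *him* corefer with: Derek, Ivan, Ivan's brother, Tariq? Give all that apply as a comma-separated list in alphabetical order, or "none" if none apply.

Ivan, Ivan's brother, Tariq

*him* is a pronoun; Principle B requires it to be free in its binding domain — the clause headed by 'compared'.
— Derek: second object of the clause headed by 'compared'; is c-commanded by the pronoun; coreference would bind this R-expression — blocked (Principle C).
— Ivan: possessor inside the subject DP of the clause headed by 'denied'; does not c-command the pronoun — Principle B does not apply; allowed.
— Ivan's brother: subject of the clause headed by 'denied'; c-commands the pronoun but lies outside its binding domain — allowed.
— Tariq: subject of the clause headed by 'assumed'; c-commands the pronoun but lies outside its binding domain — allowed.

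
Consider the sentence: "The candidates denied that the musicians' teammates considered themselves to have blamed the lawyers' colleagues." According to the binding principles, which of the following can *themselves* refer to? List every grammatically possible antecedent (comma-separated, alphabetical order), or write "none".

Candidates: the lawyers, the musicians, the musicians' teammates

the musicians' teammates

*themselves* is a reflexive; Principle A requires it to be bound within its binding domain — the clause headed by 'considered'.
— the lawyers: possessor inside the object DP of the clause headed by 'blamed'; does not c-command the reflexive — cannot bind it (Principle A).
— the musicians: possessor inside the subject DP of the clause headed by 'considered'; does not c-command the reflexive — cannot bind it (Principle A).
— the musicians' teammates: subject of the clause headed by 'considered'; c-commands the reflexive within its binding domain — allowed (Principle A).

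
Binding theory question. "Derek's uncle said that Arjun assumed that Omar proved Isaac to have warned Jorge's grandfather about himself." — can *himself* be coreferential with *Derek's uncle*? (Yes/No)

No

*himself* is a reflexive; Principle A requires it to be bound within its binding domain — the clause headed by 'warned'.
— Derek's uncle: subject of the matrix clause; c-commands the reflexive but lies outside its binding domain — cannot bind it (Principle A).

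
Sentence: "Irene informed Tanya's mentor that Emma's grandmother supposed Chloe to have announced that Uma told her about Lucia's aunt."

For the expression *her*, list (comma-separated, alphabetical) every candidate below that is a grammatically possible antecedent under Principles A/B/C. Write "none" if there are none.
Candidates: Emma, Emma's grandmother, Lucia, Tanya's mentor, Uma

Emma, Emma's grandmother, Tanya's mentor

*her* is a pronoun; Principle B requires it to be free in its binding domain — the clause headed by 'told'.
— Emma: possessor inside the subject DP of the clause headed by 'supposed'; does not c-command the pronoun — Principle B does not apply; allowed.
— Emma's grandmother: subject of the clause headed by 'supposed'; c-commands the pronoun but lies outside its binding domain — allowed.
— Lucia: possessor inside the second object DP of the clause headed by 'told'; is c-commanded by the pronoun; coreference would bind this R-expression — blocked (Principle C).
— Tanya's mentor: object of the matrix clause; c-commands the pronoun but lies outside its binding domain — allowed.
— Uma: subject of the clause headed by 'told'; c-commands the pronoun within its binding domain — blocked (Principle B).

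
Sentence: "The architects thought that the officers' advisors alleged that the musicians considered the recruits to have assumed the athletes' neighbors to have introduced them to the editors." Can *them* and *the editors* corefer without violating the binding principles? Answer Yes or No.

*the editors* is an R-expression; Principle C requires it to be free (not bound by any c-commanding expression).
— them: object of the clause headed by 'introduced'; the pronoun c-commands the R-expression — coreference blocked (Principle C).

No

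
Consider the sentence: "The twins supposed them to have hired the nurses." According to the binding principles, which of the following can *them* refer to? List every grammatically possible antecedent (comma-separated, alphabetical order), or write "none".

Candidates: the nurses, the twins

none

*them* is a pronoun; Principle B requires it to be free in its binding domain — the matrix clause.
— the nurses: object of the clause headed by 'hired'; is c-commanded by the pronoun; coreference would bind this R-expression — blocked (Principle C).
— the twins: subject of the matrix clause; c-commands the pronoun within its binding domain — blocked (Principle B).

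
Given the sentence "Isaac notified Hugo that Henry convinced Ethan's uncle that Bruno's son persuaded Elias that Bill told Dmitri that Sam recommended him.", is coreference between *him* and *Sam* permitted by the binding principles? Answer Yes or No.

No

*him* is a pronoun; Principle B requires it to be free in its binding domain — the clause headed by 'recommended'.
— Sam: subject of the clause headed by 'recommended'; c-commands the pronoun within its binding domain — blocked (Principle B).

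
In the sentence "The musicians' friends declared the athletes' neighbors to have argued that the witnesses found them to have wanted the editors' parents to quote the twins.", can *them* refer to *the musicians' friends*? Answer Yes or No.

Yes

*them* is a pronoun; Principle B requires it to be free in its binding domain — the clause headed by 'found'.
— the musicians' friends: subject of the matrix clause; c-commands the pronoun but lies outside its binding domain — allowed.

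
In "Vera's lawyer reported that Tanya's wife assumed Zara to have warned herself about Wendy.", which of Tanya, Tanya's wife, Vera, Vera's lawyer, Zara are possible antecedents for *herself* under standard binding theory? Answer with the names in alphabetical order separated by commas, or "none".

Zara

*herself* is a reflexive; Principle A requires it to be bound within its binding domain — the clause headed by 'warned'.
— Tanya: possessor inside the subject DP of the clause headed by 'assumed'; does not c-command the reflexive — cannot bind it (Principle A).
— Tanya's wife: subject of the clause headed by 'assumed'; c-commands the reflexive but lies outside its binding domain — cannot bind it (Principle A).
— Vera: possessor inside the subject DP of the matrix clause; does not c-command the reflexive — cannot bind it (Principle A).
— Vera's lawyer: subject of the matrix clause; c-commands the reflexive but lies outside its binding domain — cannot bind it (Principle A).
— Zara: subject of the clause headed by 'warned'; c-commands the reflexive within its binding domain — allowed (Principle A).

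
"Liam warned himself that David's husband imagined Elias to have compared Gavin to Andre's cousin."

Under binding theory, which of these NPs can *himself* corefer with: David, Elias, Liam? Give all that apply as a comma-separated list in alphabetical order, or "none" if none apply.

*himself* is a reflexive; Principle A requires it to be bound within its binding domain — the matrix clause.
— David: possessor inside the subject DP of the clause headed by 'imagined'; does not c-command the reflexive — cannot bind it (Principle A).
— Elias: subject of the clause headed by 'compared'; does not c-command the reflexive — cannot bind it (Principle A).
— Liam: subject of the matrix clause; c-commands the reflexive within its binding domain — allowed (Principle A).

Liam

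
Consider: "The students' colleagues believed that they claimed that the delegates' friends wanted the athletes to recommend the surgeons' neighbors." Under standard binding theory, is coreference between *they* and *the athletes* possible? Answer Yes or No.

*the athletes* is an R-expression; Principle C requires it to be free (not bound by any c-commanding expression).
— they: subject of the clause headed by 'claimed'; the pronoun c-commands the R-expression — coreference blocked (Principle C).

No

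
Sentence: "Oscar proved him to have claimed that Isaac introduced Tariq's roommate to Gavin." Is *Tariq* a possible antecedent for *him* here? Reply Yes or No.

No

*him* is a pronoun; Principle B requires it to be free in its binding domain — the matrix clause.
— Tariq: possessor inside the object DP of the clause headed by 'introduced'; is c-commanded by the pronoun; coreference would bind this R-expression — blocked (Principle C).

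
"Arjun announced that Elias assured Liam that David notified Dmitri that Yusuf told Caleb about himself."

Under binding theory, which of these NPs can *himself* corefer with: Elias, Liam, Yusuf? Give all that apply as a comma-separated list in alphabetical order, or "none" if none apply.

Yusuf

*himself* is a reflexive; Principle A requires it to be bound within its binding domain — the clause headed by 'told'.
— Elias: subject of the clause headed by 'assured'; c-commands the reflexive but lies outside its binding domain — cannot bind it (Principle A).
— Liam: object of the clause headed by 'assured'; c-commands the reflexive but lies outside its binding domain — cannot bind it (Principle A).
— Yusuf: subject of the clause headed by 'told'; c-commands the reflexive within its binding domain — allowed (Principle A).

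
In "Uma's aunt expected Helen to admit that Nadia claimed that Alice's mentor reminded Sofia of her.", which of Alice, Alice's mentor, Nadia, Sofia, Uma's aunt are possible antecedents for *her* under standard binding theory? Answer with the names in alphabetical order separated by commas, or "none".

*her* is a pronoun; Principle B requires it to be free in its binding domain — the clause headed by 'reminded'.
— Alice: possessor inside the subject DP of the clause headed by 'reminded'; does not c-command the pronoun — Principle B does not apply; allowed.
— Alice's mentor: subject of the clause headed by 'reminded'; c-commands the pronoun within its binding domain — blocked (Principle B).
— Nadia: subject of the clause headed by 'claimed'; c-commands the pronoun but lies outside its binding domain — allowed.
— Sofia: object of the clause headed by 'reminded'; c-commands the pronoun within its binding domain — blocked (Principle B).
— Uma's aunt: subject of the matrix clause; c-commands the pronoun but lies outside its binding domain — allowed.

Alice, Nadia, Uma's aunt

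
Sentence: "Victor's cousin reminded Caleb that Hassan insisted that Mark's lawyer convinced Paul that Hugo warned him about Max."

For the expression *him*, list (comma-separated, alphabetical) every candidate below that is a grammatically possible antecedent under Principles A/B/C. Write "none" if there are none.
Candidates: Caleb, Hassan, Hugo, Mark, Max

Caleb, Hassan, Mark

*him* is a pronoun; Principle B requires it to be free in its binding domain — the clause headed by 'warned'.
— Caleb: object of the matrix clause; c-commands the pronoun but lies outside its binding domain — allowed.
— Hassan: subject of the clause headed by 'insisted'; c-commands the pronoun but lies outside its binding domain — allowed.
— Hugo: subject of the clause headed by 'warned'; c-commands the pronoun within its binding domain — blocked (Principle B).
— Mark: possessor inside the subject DP of the clause headed by 'convinced'; does not c-command the pronoun — Principle B does not apply; allowed.
— Max: second object of the clause headed by 'warned'; is c-commanded by the pronoun; coreference would bind this R-expression — blocked (Principle C).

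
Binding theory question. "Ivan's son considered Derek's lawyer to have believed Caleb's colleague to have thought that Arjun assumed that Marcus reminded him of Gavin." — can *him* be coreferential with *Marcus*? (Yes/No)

No

*him* is a pronoun; Principle B requires it to be free in its binding domain — the clause headed by 'reminded'.
— Marcus: subject of the clause headed by 'reminded'; c-commands the pronoun within its binding domain — blocked (Principle B).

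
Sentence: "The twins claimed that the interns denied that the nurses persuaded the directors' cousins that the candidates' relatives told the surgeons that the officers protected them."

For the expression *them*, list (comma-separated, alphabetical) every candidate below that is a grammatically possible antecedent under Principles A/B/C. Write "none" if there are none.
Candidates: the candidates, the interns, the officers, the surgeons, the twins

*them* is a pronoun; Principle B requires it to be free in its binding domain — the clause headed by 'protected'.
— the candidates: possessor inside the subject DP of the clause headed by 'told'; does not c-command the pronoun — Principle B does not apply; allowed.
— the interns: subject of the clause headed by 'denied'; c-commands the pronoun but lies outside its binding domain — allowed.
— the officers: subject of the clause headed by 'protected'; c-commands the pronoun within its binding domain — blocked (Principle B).
— the surgeons: object of the clause headed by 'told'; c-commands the pronoun but lies outside its binding domain — allowed.
— the twins: subject of the matrix clause; c-commands the pronoun but lies outside its binding domain — allowed.

the candidates, the interns, the surgeons, the twins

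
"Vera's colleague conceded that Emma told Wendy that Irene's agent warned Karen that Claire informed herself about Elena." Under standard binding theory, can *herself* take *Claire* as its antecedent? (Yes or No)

Yes

*herself* is a reflexive; Principle A requires it to be bound within its binding domain — the clause headed by 'informed'.
— Claire: subject of the clause headed by 'informed'; c-commands the reflexive within its binding domain — allowed (Principle A).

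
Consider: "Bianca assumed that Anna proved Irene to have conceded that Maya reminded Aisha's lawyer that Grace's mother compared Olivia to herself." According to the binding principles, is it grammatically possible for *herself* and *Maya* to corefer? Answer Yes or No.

No

*herself* is a reflexive; Principle A requires it to be bound within its binding domain — the clause headed by 'compared'.
— Maya: subject of the clause headed by 'reminded'; c-commands the reflexive but lies outside its binding domain — cannot bind it (Principle A).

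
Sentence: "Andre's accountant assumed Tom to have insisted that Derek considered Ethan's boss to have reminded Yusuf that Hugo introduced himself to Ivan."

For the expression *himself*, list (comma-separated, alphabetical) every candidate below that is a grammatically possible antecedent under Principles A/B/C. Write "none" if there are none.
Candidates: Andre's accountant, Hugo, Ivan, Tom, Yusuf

Hugo

*himself* is a reflexive; Principle A requires it to be bound within its binding domain — the clause headed by 'introduced'.
— Andre's accountant: subject of the matrix clause; c-commands the reflexive but lies outside its binding domain — cannot bind it (Principle A).
— Hugo: subject of the clause headed by 'introduced'; c-commands the reflexive within its binding domain — allowed (Principle A).
— Ivan: second object of the clause headed by 'introduced'; does not c-command the reflexive — cannot bind it (Principle A).
— Tom: subject of the clause headed by 'insisted'; c-commands the reflexive but lies outside its binding domain — cannot bind it (Principle A).
— Yusuf: object of the clause headed by 'reminded'; c-commands the reflexive but lies outside its binding domain — cannot bind it (Principle A).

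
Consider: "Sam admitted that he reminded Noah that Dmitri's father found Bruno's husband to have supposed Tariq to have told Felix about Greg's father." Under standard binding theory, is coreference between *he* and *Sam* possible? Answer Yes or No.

Yes

*Sam* is an R-expression; Principle C requires it to be free (not bound by any c-commanding expression).
— he: subject of the clause headed by 'reminded'; the pronoun does not c-command the R-expression — coreference allowed.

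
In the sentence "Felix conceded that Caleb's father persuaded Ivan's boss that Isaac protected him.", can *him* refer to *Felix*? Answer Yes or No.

*him* is a pronoun; Principle B requires it to be free in its binding domain — the clause headed by 'protected'.
— Felix: subject of the matrix clause; c-commands the pronoun but lies outside its binding domain — allowed.

Yes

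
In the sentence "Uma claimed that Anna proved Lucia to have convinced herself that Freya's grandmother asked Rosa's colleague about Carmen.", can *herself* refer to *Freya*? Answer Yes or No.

*herself* is a reflexive; Principle A requires it to be bound within its binding domain — the clause headed by 'convinced'.
— Freya: possessor inside the subject DP of the clause headed by 'asked'; does not c-command the reflexive — cannot bind it (Principle A).

No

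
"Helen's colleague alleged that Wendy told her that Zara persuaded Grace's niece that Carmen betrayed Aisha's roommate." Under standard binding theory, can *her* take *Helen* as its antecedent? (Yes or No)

Yes

*her* is a pronoun; Principle B requires it to be free in its binding domain — the clause headed by 'told'.
— Helen: possessor inside the subject DP of the matrix clause; does not c-command the pronoun — Principle B does not apply; allowed.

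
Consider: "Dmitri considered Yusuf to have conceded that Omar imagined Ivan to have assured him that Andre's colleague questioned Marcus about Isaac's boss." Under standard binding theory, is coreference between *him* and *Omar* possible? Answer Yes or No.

*Omar* is an R-expression; Principle C requires it to be free (not bound by any c-commanding expression).
— him: object of the clause headed by 'assured'; the pronoun does not c-command the R-expression — coreference allowed.

Yes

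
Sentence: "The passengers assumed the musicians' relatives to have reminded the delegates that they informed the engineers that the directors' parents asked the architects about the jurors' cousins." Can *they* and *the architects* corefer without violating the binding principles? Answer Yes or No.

*the architects* is an R-expression; Principle C requires it to be free (not bound by any c-commanding expression).
— they: subject of the clause headed by 'informed'; the pronoun c-commands the R-expression — coreference blocked (Principle C).

No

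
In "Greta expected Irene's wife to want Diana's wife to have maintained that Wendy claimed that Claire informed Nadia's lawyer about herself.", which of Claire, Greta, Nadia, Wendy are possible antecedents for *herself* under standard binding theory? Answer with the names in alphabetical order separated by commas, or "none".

Claire

*herself* is a reflexive; Principle A requires it to be bound within its binding domain — the clause headed by 'informed'.
— Claire: subject of the clause headed by 'informed'; c-commands the reflexive within its binding domain — allowed (Principle A).
— Greta: subject of the matrix clause; c-commands the reflexive but lies outside its binding domain — cannot bind it (Principle A).
— Nadia: possessor inside the object DP of the clause headed by 'informed'; does not c-command the reflexive — cannot bind it (Principle A).
— Wendy: subject of the clause headed by 'claimed'; c-commands the reflexive but lies outside its binding domain — cannot bind it (Principle A).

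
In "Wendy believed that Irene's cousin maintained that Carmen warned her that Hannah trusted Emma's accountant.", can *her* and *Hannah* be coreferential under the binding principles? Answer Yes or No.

No

*Hannah* is an R-expression; Principle C requires it to be free (not bound by any c-commanding expression).
— her: object of the clause headed by 'warned'; the pronoun c-commands the R-expression — coreference blocked (Principle C).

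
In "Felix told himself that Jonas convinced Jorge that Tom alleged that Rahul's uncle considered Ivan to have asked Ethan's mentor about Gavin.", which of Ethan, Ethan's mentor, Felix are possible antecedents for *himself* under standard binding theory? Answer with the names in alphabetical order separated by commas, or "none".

*himself* is a reflexive; Principle A requires it to be bound within its binding domain — the matrix clause.
— Ethan: possessor inside the object DP of the clause headed by 'asked'; does not c-command the reflexive — cannot bind it (Principle A).
— Ethan's mentor: object of the clause headed by 'asked'; does not c-command the reflexive — cannot bind it (Principle A).
— Felix: subject of the matrix clause; c-commands the reflexive within its binding domain — allowed (Principle A).

Felix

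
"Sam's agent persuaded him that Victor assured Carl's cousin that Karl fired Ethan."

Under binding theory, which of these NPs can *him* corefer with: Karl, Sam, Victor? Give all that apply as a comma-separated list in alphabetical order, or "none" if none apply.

Sam

*him* is a pronoun; Principle B requires it to be free in its binding domain — the matrix clause.
— Karl: subject of the clause headed by 'fired'; is c-commanded by the pronoun; coreference would bind this R-expression — blocked (Principle C).
— Sam: possessor inside the subject DP of the matrix clause; does not c-command the pronoun — Principle B does not apply; allowed.
— Victor: subject of the clause headed by 'assured'; is c-commanded by the pronoun; coreference would bind this R-expression — blocked (Principle C).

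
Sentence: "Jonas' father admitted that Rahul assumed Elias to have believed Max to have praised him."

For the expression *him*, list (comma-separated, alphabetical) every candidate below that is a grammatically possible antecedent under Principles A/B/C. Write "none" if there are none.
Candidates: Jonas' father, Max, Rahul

Jonas' father, Rahul

*him* is a pronoun; Principle B requires it to be free in its binding domain — the clause headed by 'praised'.
— Jonas' father: subject of the matrix clause; c-commands the pronoun but lies outside its binding domain — allowed.
— Max: subject of the clause headed by 'praised'; c-commands the pronoun within its binding domain — blocked (Principle B).
— Rahul: subject of the clause headed by 'assumed'; c-commands the pronoun but lies outside its binding domain — allowed.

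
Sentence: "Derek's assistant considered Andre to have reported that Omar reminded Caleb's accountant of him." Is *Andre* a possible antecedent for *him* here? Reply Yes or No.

*him* is a pronoun; Principle B requires it to be free in its binding domain — the clause headed by 'reminded'.
— Andre: subject of the clause headed by 'reported'; c-commands the pronoun but lies outside its binding domain — allowed.

Yes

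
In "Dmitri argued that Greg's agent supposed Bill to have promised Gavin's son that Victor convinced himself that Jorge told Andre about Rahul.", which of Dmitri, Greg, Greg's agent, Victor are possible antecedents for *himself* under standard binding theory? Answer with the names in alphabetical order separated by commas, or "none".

*himself* is a reflexive; Principle A requires it to be bound within its binding domain — the clause headed by 'convinced'.
— Dmitri: subject of the matrix clause; c-commands the reflexive but lies outside its binding domain — cannot bind it (Principle A).
— Greg: possessor inside the subject DP of the clause headed by 'supposed'; does not c-command the reflexive — cannot bind it (Principle A).
— Greg's agent: subject of the clause headed by 'supposed'; c-commands the reflexive but lies outside its binding domain — cannot bind it (Principle A).
— Victor: subject of the clause headed by 'convinced'; c-commands the reflexive within its binding domain — allowed (Principle A).

Victor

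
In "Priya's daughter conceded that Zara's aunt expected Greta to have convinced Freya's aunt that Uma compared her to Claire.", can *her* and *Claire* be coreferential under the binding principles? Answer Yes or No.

*Claire* is an R-expression; Principle C requires it to be free (not bound by any c-commanding expression).
— her: object of the clause headed by 'compared'; the pronoun c-commands the R-expression — coreference blocked (Principle C).

No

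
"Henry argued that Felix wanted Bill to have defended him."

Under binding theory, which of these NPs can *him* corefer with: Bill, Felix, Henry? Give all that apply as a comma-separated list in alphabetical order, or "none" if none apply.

Felix, Henry

*him* is a pronoun; Principle B requires it to be free in its binding domain — the clause headed by 'defended'.
— Bill: subject of the clause headed by 'defended'; c-commands the pronoun within its binding domain — blocked (Principle B).
— Felix: subject of the clause headed by 'wanted'; c-commands the pronoun but lies outside its binding domain — allowed.
— Henry: subject of the matrix clause; c-commands the pronoun but lies outside its binding domain — allowed.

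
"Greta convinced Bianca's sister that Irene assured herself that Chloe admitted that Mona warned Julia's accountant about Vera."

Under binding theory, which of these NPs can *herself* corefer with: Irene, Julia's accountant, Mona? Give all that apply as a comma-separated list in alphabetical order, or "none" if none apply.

Irene

*herself* is a reflexive; Principle A requires it to be bound within its binding domain — the clause headed by 'assured'.
— Irene: subject of the clause headed by 'assured'; c-commands the reflexive within its binding domain — allowed (Principle A).
— Julia's accountant: object of the clause headed by 'warned'; does not c-command the reflexive — cannot bind it (Principle A).
— Mona: subject of the clause headed by 'warned'; does not c-command the reflexive — cannot bind it (Principle A).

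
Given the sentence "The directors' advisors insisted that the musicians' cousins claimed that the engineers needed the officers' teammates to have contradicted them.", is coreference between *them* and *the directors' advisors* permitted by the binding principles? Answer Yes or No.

Yes

*them* is a pronoun; Principle B requires it to be free in its binding domain — the clause headed by 'contradicted'.
— the directors' advisors: subject of the matrix clause; c-commands the pronoun but lies outside its binding domain — allowed.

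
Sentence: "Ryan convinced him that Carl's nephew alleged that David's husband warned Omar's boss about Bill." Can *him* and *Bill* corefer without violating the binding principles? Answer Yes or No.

No

*Bill* is an R-expression; Principle C requires it to be free (not bound by any c-commanding expression).
— him: object of the matrix clause; the pronoun c-commands the R-expression — coreference blocked (Principle C).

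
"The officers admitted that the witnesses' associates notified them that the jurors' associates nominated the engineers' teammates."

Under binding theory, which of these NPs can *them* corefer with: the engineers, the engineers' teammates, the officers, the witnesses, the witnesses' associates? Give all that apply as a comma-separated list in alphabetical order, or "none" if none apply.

*them* is a pronoun; Principle B requires it to be free in its binding domain — the clause headed by 'notified'.
— the engineers: possessor inside the object DP of the clause headed by 'nominated'; is c-commanded by the pronoun; coreference would bind this R-expression — blocked (Principle C).
— the engineers' teammates: object of the clause headed by 'nominated'; is c-commanded by the pronoun; coreference would bind this R-expression — blocked (Principle C).
— the officers: subject of the matrix clause; c-commands the pronoun but lies outside its binding domain — allowed.
— the witnesses: possessor inside the subject DP of the clause headed by 'notified'; does not c-command the pronoun — Principle B does not apply; allowed.
— the witnesses' associates: subject of the clause headed by 'notified'; c-commands the pronoun within its binding domain — blocked (Principle B).

the officers, the witnesses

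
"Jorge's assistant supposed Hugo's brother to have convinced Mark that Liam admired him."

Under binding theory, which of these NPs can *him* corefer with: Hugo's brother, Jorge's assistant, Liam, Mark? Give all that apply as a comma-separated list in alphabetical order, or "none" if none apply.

Hugo's brother, Jorge's assistant, Mark

*him* is a pronoun; Principle B requires it to be free in its binding domain — the clause headed by 'admired'.
— Hugo's brother: subject of the clause headed by 'convinced'; c-commands the pronoun but lies outside its binding domain — allowed.
— Jorge's assistant: subject of the matrix clause; c-commands the pronoun but lies outside its binding domain — allowed.
— Liam: subject of the clause headed by 'admired'; c-commands the pronoun within its binding domain — blocked (Principle B).
— Mark: object of the clause headed by 'convinced'; c-commands the pronoun but lies outside its binding domain — allowed.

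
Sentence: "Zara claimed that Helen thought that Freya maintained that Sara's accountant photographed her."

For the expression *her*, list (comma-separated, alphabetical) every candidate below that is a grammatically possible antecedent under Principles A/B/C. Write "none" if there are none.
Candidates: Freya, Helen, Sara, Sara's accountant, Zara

Freya, Helen, Sara, Zara

*her* is a pronoun; Principle B requires it to be free in its binding domain — the clause headed by 'photographed'.
— Freya: subject of the clause headed by 'maintained'; c-commands the pronoun but lies outside its binding domain — allowed.
— Helen: subject of the clause headed by 'thought'; c-commands the pronoun but lies outside its binding domain — allowed.
— Sara: possessor inside the subject DP of the clause headed by 'photographed'; does not c-command the pronoun — Principle B does not apply; allowed.
— Sara's accountant: subject of the clause headed by 'photographed'; c-commands the pronoun within its binding domain — blocked (Principle B).
— Zara: subject of the matrix clause; c-commands the pronoun but lies outside its binding domain — allowed.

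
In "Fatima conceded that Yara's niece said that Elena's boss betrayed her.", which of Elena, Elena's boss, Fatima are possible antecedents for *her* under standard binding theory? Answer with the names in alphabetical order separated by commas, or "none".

Elena, Fatima

*her* is a pronoun; Principle B requires it to be free in its binding domain — the clause headed by 'betrayed'.
— Elena: possessor inside the subject DP of the clause headed by 'betrayed'; does not c-command the pronoun — Principle B does not apply; allowed.
— Elena's boss: subject of the clause headed by 'betrayed'; c-commands the pronoun within its binding domain — blocked (Principle B).
— Fatima: subject of the matrix clause; c-commands the pronoun but lies outside its binding domain — allowed.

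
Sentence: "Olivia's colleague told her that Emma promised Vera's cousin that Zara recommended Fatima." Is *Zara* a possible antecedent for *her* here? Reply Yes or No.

No

*her* is a pronoun; Principle B requires it to be free in its binding domain — the matrix clause.
— Zara: subject of the clause headed by 'recommended'; is c-commanded by the pronoun; coreference would bind this R-expression — blocked (Principle C).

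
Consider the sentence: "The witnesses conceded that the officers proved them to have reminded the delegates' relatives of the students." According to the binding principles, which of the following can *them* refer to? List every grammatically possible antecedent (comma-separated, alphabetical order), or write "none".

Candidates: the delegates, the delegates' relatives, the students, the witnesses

the witnesses

*them* is a pronoun; Principle B requires it to be free in its binding domain — the clause headed by 'proved'.
— the delegates: possessor inside the object DP of the clause headed by 'reminded'; is c-commanded by the pronoun; coreference would bind this R-expression — blocked (Principle C).
— the delegates' relatives: object of the clause headed by 'reminded'; is c-commanded by the pronoun; coreference would bind this R-expression — blocked (Principle C).
— the students: second object of the clause headed by 'reminded'; is c-commanded by the pronoun; coreference would bind this R-expression — blocked (Principle C).
— the witnesses: subject of the matrix clause; c-commands the pronoun but lies outside its binding domain — allowed.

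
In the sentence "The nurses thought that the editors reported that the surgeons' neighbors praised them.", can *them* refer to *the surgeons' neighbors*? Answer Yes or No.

No

*them* is a pronoun; Principle B requires it to be free in its binding domain — the clause headed by 'praised'.
— the surgeons' neighbors: subject of the clause headed by 'praised'; c-commands the pronoun within its binding domain — blocked (Principle B).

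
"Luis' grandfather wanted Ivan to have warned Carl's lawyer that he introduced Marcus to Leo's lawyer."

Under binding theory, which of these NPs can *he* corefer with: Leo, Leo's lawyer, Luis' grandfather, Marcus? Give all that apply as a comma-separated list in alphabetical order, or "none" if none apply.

Luis' grandfather

*he* is a pronoun; Principle B requires it to be free in its binding domain — the clause headed by 'introduced'.
— Leo: possessor inside the second object DP of the clause headed by 'introduced'; is c-commanded by the pronoun; coreference would bind this R-expression — blocked (Principle C).
— Leo's lawyer: second object of the clause headed by 'introduced'; is c-commanded by the pronoun; coreference would bind this R-expression — blocked (Principle C).
— Luis' grandfather: subject of the matrix clause; c-commands the pronoun but lies outside its binding domain — allowed.
— Marcus: object of the clause headed by 'introduced'; is c-commanded by the pronoun; coreference would bind this R-expression — blocked (Principle C).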